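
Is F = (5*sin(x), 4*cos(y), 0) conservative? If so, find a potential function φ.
Yes, F is conservative. φ = 4*sin(y) - 5*cos(x)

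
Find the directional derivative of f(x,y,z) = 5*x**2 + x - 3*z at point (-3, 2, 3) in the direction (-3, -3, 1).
84*sqrt(19)/19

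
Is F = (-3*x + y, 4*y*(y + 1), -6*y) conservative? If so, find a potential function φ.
No, ∇×F = (-6, 0, -1) ≠ 0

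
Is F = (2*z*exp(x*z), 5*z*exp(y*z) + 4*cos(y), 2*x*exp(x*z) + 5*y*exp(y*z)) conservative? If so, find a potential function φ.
Yes, F is conservative. φ = 2*exp(x*z) + 5*exp(y*z) + 4*sin(y)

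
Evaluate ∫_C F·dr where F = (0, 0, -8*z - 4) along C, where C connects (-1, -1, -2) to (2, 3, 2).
-16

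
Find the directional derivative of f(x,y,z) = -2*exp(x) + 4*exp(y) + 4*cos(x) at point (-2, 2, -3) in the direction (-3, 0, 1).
3*sqrt(10)*(-2*exp(2)*sin(2) + 1)*exp(-2)/5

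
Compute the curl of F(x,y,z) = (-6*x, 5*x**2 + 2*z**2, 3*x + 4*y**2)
(8*y - 4*z, -3, 10*x)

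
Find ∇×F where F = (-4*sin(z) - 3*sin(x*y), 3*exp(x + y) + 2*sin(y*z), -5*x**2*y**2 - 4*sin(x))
(-2*y*(5*x**2 + cos(y*z)), 10*x*y**2 + 4*cos(x) - 4*cos(z), 3*x*cos(x*y) + 3*exp(x + y))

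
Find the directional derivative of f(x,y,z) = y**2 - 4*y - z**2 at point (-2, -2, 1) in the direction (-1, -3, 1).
2*sqrt(11)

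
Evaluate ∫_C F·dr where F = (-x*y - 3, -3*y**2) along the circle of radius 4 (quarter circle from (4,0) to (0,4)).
-92/3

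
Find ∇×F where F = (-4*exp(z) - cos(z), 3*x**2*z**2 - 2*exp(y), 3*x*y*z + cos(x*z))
(3*x*z*(1 - 2*x), -3*y*z + z*sin(x*z) - 4*exp(z) + sin(z), 6*x*z**2)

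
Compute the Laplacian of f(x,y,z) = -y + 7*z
0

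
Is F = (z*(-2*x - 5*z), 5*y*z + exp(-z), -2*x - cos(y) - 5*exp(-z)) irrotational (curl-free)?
No, ∇×F = (-5*y + sin(y) + exp(-z), -2*x - 10*z + 2, 0)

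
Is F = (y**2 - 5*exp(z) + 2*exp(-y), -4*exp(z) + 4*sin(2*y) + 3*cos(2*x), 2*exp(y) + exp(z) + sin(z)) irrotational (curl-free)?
No, ∇×F = (2*exp(y) + 4*exp(z), -5*exp(z), -2*y - 6*sin(2*x) + 2*exp(-y))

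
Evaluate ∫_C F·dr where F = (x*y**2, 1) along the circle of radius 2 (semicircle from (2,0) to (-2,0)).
0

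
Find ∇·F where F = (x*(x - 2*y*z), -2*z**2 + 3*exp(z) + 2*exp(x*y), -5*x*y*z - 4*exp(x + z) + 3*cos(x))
-5*x*y + 2*x*exp(x*y) + 2*x - 2*y*z - 4*exp(x + z)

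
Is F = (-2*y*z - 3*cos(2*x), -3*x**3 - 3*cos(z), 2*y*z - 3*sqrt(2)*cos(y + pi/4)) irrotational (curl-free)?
No, ∇×F = (2*z - 3*sin(z) + 3*sqrt(2)*sin(y + pi/4), -2*y, -9*x**2 + 2*z)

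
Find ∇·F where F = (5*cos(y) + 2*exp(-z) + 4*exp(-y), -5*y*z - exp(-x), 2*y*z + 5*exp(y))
2*y - 5*z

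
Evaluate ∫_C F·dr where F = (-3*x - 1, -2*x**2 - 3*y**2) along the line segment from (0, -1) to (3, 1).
-61/2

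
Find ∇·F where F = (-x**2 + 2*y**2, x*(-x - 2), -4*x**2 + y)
-2*x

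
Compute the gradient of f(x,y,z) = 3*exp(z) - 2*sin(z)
(0, 0, 3*exp(z) - 2*cos(z))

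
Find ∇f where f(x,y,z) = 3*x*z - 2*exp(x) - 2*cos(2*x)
(3*z - 2*exp(x) + 4*sin(2*x), 0, 3*x)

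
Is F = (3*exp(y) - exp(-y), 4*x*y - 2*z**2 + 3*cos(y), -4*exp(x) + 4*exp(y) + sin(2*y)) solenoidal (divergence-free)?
No, ∇·F = 4*x - 3*sin(y)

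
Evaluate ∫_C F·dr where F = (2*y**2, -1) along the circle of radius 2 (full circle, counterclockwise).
0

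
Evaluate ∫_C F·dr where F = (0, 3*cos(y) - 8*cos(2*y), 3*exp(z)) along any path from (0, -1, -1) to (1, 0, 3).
-4*sin(2) - 3*exp(-1) + 3*sin(1) + 3*exp(3)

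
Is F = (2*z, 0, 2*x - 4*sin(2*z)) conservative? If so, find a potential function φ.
Yes, F is conservative. φ = 2*x*z + 2*cos(2*z)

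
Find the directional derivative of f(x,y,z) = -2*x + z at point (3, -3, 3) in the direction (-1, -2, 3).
5*sqrt(14)/14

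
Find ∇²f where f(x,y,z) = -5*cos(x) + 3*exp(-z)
5*cos(x) + 3*exp(-z)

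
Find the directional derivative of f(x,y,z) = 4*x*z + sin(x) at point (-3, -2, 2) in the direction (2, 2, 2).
sqrt(3)*(-4 + cos(3))/3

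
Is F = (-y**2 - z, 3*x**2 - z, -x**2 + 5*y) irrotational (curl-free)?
No, ∇×F = (6, 2*x - 1, 6*x + 2*y)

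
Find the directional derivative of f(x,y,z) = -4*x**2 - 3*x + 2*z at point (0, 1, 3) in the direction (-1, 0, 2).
7*sqrt(5)/5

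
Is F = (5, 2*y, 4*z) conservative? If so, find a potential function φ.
Yes, F is conservative. φ = 5*x + y**2 + 2*z**2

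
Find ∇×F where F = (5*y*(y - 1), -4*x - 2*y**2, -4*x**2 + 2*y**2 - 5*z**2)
(4*y, 8*x, 1 - 10*y)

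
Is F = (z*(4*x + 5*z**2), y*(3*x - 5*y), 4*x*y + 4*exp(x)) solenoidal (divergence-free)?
No, ∇·F = 3*x - 10*y + 4*z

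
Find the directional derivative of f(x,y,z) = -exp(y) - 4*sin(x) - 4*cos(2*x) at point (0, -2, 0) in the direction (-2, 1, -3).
sqrt(14)*(-1 + 8*exp(2))*exp(-2)/14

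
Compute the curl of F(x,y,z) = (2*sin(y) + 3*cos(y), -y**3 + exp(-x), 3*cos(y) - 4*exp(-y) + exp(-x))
(-3*sin(y) + 4*exp(-y), exp(-x), 3*sin(y) - 2*cos(y) - exp(-x))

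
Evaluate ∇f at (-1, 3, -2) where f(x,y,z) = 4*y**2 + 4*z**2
(0, 24, -16)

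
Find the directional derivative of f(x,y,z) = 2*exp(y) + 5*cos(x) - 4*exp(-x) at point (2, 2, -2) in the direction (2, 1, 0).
2*sqrt(5)*(-5*exp(2)*sin(2) + 4 + exp(4))*exp(-2)/5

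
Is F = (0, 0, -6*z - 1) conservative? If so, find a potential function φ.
Yes, F is conservative. φ = z*(-3*z - 1)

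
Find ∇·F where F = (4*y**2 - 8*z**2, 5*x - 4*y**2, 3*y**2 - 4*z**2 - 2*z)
-8*y - 8*z - 2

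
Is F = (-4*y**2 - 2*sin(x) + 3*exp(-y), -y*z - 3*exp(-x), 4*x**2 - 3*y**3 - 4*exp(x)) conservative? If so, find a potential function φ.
No, ∇×F = (y*(1 - 9*y), -8*x + 4*exp(x), 8*y + 3*exp(-y) + 3*exp(-x)) ≠ 0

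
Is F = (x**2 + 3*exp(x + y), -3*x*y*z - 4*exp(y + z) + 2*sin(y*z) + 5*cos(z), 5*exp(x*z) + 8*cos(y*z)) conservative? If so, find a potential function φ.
No, ∇×F = (3*x*y - 2*y*cos(y*z) - 8*z*sin(y*z) + 4*exp(y + z) + 5*sin(z), -5*z*exp(x*z), -3*y*z - 3*exp(x + y)) ≠ 0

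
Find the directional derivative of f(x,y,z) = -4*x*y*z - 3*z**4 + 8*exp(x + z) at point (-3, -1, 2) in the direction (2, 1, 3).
2*sqrt(14)*(10 - 71*E)*exp(-1)/7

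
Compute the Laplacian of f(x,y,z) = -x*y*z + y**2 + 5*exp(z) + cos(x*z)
-x**2*cos(x*z) - z**2*cos(x*z) + 5*exp(z) + 2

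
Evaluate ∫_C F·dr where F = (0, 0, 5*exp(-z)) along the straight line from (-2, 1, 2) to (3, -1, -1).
5*(1 - exp(3))*exp(-2)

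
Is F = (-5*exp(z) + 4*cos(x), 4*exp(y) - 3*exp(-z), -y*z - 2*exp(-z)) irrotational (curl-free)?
No, ∇×F = (-z - 3*exp(-z), -5*exp(z), 0)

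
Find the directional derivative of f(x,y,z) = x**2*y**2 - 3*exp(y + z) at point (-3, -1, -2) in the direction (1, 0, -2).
6*sqrt(5)*(1 - exp(3))*exp(-3)/5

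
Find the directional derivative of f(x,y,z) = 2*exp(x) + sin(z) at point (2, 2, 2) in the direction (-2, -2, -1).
-4*exp(2)/3 - cos(2)/3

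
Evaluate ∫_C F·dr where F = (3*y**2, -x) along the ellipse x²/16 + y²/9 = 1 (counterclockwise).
-12*pi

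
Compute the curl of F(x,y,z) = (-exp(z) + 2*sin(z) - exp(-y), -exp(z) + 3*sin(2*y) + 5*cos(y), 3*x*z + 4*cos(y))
(exp(z) - 4*sin(y), -3*z - exp(z) + 2*cos(z), -exp(-y))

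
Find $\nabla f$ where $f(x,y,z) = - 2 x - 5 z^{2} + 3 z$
(-2, 0, 3 - 10*z)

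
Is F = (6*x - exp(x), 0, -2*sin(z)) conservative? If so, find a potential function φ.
Yes, F is conservative. φ = 3*x**2 - exp(x) + 2*cos(z)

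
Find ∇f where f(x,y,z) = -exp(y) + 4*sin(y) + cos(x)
(-sin(x), -exp(y) + 4*cos(y), 0)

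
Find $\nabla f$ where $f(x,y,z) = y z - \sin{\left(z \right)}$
(0, z, y - cos(z))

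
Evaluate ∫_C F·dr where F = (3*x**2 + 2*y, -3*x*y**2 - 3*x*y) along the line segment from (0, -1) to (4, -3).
88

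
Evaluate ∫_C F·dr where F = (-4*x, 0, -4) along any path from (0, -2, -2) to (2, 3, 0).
-16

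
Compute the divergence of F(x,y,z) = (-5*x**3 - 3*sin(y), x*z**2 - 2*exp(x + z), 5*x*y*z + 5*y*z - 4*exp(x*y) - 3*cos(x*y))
-15*x**2 + 5*x*y + 5*y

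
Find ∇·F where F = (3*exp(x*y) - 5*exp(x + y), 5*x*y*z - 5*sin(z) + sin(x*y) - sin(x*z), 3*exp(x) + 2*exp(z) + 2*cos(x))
5*x*z + x*cos(x*y) + 3*y*exp(x*y) + 2*exp(z) - 5*exp(x + y)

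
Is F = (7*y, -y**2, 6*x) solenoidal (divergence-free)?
No, ∇·F = -2*y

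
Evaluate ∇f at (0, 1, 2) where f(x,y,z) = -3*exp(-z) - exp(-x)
(1, 0, 3*exp(-2))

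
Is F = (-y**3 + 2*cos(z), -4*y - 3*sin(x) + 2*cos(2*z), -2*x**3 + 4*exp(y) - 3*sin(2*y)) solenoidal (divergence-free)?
No, ∇·F = -4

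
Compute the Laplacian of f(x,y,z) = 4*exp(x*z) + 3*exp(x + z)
4*x**2*exp(x*z) + 4*z**2*exp(x*z) + 6*exp(x + z)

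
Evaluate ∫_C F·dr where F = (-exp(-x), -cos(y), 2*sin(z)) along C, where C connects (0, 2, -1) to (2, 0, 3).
-1 + exp(-2) + sin(2) + 2*cos(1) - 2*cos(3)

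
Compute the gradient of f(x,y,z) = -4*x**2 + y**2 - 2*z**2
(-8*x, 2*y, -4*z)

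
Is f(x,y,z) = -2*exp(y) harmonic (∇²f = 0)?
No, ∇²f = -2*exp(y)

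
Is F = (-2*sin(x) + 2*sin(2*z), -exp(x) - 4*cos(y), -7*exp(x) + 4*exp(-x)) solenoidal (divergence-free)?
No, ∇·F = 4*sin(y) - 2*cos(x)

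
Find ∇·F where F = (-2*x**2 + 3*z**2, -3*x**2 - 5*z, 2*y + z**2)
-4*x + 2*z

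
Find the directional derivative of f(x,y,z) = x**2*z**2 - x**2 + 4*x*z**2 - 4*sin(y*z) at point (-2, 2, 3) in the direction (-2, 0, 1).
-8*sqrt(5)*(cos(6) + 4)/5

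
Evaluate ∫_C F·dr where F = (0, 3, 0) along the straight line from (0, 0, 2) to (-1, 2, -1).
6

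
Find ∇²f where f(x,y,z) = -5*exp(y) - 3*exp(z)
-5*exp(y) - 3*exp(z)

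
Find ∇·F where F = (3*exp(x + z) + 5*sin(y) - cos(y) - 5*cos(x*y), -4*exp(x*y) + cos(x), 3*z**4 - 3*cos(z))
-4*x*exp(x*y) + 5*y*sin(x*y) + 12*z**3 + 3*exp(x + z) + 3*sin(z)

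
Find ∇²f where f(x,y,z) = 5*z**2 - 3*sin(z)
3*sin(z) + 10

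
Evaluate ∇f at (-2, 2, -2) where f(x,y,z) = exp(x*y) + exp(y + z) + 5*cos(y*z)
(2*exp(-4), -2*exp(-4) + 1 - 10*sin(4), 10*sin(4) + 1)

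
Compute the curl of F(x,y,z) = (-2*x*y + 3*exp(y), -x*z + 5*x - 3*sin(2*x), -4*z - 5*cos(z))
(x, 0, 2*x - z - 3*exp(y) - 6*cos(2*x) + 5)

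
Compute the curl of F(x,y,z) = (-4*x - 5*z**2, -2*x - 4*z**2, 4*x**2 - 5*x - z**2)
(8*z, -8*x - 10*z + 5, -2)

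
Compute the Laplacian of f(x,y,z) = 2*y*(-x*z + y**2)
12*y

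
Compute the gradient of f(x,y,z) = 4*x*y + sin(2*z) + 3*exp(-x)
(4*y - 3*exp(-x), 4*x, 2*cos(2*z))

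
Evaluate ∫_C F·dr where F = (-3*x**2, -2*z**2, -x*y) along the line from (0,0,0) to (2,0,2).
-8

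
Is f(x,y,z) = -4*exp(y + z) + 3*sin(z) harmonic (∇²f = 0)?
No, ∇²f = -8*exp(y + z) - 3*sin(z)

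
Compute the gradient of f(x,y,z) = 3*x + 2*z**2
(3, 0, 4*z)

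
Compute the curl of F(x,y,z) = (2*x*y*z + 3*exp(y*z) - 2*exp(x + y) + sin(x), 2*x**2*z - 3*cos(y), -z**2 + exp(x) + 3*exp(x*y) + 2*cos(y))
(-2*x**2 + 3*x*exp(x*y) - 2*sin(y), 2*x*y - 3*y*exp(x*y) + 3*y*exp(y*z) - exp(x), 2*x*z - 3*z*exp(y*z) + 2*exp(x + y))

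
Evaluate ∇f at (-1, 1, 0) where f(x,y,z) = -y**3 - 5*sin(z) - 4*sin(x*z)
(0, -3, -1)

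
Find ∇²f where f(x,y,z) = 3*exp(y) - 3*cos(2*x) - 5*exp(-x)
3*exp(y) + 12*cos(2*x) - 5*exp(-x)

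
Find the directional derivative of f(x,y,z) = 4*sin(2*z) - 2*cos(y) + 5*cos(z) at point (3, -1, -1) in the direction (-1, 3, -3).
-3*sqrt(19)*(8*cos(2) + 7*sin(1))/19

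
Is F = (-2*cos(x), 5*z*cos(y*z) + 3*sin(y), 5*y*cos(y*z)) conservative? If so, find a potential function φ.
Yes, F is conservative. φ = -2*sin(x) + 5*sin(y*z) - 3*cos(y)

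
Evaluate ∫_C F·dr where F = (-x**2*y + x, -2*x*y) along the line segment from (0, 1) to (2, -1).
2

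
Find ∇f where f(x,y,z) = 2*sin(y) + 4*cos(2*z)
(0, 2*cos(y), -8*sin(2*z))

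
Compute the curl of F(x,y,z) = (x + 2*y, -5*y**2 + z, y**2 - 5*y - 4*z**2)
(2*y - 6, 0, -2)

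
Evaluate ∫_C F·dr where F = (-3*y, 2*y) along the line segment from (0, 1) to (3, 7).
12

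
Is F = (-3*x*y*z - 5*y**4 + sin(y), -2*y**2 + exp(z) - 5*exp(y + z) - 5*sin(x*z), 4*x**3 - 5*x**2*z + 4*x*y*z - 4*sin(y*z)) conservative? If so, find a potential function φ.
No, ∇×F = (4*x*z + 5*x*cos(x*z) - 4*z*cos(y*z) - exp(z) + 5*exp(y + z), -12*x**2 - 3*x*y + 10*x*z - 4*y*z, 3*x*z + 20*y**3 - 5*z*cos(x*z) - cos(y)) ≠ 0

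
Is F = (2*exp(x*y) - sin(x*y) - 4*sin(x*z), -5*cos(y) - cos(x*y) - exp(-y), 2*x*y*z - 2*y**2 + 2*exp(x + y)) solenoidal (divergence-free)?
No, ∇·F = 2*x*y + x*sin(x*y) + 2*y*exp(x*y) - y*cos(x*y) - 4*z*cos(x*z) + 5*sin(y) + exp(-y)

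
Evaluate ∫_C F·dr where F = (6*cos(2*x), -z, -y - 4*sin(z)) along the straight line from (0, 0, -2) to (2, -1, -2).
3*sin(4) - 2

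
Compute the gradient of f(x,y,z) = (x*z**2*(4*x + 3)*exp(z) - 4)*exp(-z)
(z**2*(8*x + 3), 0, 8*x**2*z + 6*x*z + 4*exp(-z))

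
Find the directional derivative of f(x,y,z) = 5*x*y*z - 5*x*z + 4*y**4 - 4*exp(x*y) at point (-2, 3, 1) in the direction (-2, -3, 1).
-653*sqrt(14)/7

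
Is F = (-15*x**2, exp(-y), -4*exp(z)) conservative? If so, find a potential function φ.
Yes, F is conservative. φ = -5*x**3 - 4*exp(z) - exp(-y)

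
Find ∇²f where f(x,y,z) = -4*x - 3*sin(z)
3*sin(z)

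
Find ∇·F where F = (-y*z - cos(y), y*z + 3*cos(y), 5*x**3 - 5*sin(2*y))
z - 3*sin(y)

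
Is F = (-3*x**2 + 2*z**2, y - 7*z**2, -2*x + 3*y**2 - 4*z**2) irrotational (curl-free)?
No, ∇×F = (6*y + 14*z, 4*z + 2, 0)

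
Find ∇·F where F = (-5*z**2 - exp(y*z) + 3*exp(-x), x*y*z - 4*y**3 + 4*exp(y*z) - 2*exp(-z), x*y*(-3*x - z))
-x*y + x*z - 12*y**2 + 4*z*exp(y*z) - 3*exp(-x)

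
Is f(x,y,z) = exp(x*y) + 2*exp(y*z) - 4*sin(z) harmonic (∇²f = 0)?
No, ∇²f = x**2*exp(x*y) + y**2*exp(x*y) + 2*y**2*exp(y*z) + 2*z**2*exp(y*z) + 4*sin(z)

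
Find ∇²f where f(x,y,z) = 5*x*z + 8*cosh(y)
8*cosh(y)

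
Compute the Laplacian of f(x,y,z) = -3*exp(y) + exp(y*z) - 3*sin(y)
y**2*exp(y*z) + z**2*exp(y*z) - 3*exp(y) + 3*sin(y)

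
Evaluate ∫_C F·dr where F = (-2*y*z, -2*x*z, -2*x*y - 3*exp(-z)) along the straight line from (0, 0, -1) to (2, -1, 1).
4 - 6*sinh(1)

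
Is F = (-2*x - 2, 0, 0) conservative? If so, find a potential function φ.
Yes, F is conservative. φ = x*(-x - 2)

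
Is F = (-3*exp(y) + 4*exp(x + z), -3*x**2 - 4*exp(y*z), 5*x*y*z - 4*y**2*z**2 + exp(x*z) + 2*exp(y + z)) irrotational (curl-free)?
No, ∇×F = (5*x*z - 8*y*z**2 + 4*y*exp(y*z) + 2*exp(y + z), -5*y*z - z*exp(x*z) + 4*exp(x + z), -6*x + 3*exp(y))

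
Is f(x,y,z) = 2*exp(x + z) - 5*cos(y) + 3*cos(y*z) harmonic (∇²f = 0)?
No, ∇²f = -3*y**2*cos(y*z) - 3*z**2*cos(y*z) + 4*exp(x + z) + 5*cos(y)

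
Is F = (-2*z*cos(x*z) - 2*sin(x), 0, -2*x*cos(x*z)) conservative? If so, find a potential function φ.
Yes, F is conservative. φ = -2*sin(x*z) + 2*cos(x)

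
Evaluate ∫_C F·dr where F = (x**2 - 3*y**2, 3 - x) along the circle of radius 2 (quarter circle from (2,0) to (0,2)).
58/3 - pi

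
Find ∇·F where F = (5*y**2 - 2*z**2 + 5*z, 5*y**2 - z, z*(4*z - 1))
10*y + 8*z - 1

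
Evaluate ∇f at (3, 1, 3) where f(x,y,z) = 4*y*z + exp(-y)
(0, 12 - exp(-1), 4)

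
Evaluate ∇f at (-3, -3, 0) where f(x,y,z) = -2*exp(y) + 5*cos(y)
(0, -2*exp(-3) + 5*sin(3), 0)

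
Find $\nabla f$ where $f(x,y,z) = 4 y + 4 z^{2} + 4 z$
(0, 4, 8*z + 4)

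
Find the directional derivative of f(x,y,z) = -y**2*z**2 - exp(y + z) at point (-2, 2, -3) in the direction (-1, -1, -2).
sqrt(6)*(1 - 4*E)*exp(-1)/2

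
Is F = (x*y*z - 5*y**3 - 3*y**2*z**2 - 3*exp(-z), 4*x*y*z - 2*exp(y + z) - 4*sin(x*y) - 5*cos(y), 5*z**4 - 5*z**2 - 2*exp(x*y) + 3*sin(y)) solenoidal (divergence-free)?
No, ∇·F = 4*x*z - 4*x*cos(x*y) + y*z + 20*z**3 - 10*z - 2*exp(y + z) + 5*sin(y)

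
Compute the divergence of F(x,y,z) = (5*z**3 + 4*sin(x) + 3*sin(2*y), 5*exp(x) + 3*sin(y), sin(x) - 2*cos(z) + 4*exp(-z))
2*sin(z) + 4*cos(x) + 3*cos(y) - 4*exp(-z)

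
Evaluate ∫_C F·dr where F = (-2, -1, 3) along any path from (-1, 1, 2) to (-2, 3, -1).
-9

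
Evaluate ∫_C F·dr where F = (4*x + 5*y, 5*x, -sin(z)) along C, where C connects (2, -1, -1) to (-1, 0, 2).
-cos(1) + cos(2) + 4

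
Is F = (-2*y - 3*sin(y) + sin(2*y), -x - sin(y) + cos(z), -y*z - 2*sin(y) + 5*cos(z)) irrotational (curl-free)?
No, ∇×F = (-z + sin(z) - 2*cos(y), 0, 3*cos(y) - 2*cos(2*y) + 1)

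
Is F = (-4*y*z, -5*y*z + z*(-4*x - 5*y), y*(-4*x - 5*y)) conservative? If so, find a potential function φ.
Yes, F is conservative. φ = y*z*(-4*x - 5*y)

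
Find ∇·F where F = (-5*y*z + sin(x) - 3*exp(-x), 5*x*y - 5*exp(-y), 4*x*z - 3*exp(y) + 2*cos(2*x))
9*x + cos(x) + 5*exp(-y) + 3*exp(-x)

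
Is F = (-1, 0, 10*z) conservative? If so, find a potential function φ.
Yes, F is conservative. φ = -x + 5*z**2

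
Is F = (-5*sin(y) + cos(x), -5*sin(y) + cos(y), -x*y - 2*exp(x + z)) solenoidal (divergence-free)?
No, ∇·F = -2*exp(x + z) - sin(x) - sin(y) - 5*cos(y)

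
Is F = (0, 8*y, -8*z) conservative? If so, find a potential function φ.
Yes, F is conservative. φ = 4*y**2 - 4*z**2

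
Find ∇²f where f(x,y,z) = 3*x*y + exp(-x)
exp(-x)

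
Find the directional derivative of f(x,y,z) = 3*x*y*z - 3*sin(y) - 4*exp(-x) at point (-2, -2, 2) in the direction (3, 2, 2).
6*sqrt(17)*(-6 - cos(2) + 2*exp(2))/17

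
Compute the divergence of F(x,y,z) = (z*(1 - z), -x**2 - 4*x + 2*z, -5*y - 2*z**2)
-4*z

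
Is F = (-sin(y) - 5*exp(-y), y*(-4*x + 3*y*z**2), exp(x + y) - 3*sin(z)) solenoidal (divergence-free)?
No, ∇·F = -4*x + 6*y*z**2 - 3*cos(z)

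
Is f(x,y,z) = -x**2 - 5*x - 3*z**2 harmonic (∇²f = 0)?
No, ∇²f = -8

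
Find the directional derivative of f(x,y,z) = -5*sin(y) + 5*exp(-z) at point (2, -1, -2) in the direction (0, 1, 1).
-5*sqrt(2)*(cos(1) + exp(2))/2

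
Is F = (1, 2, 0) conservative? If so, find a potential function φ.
Yes, F is conservative. φ = x + 2*y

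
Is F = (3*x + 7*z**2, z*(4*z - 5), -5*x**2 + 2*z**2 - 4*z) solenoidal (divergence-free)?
No, ∇·F = 4*z - 1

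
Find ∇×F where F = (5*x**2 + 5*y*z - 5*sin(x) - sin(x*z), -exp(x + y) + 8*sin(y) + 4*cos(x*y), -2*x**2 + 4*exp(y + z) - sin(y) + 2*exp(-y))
(4*exp(y + z) - cos(y) - 2*exp(-y), -x*cos(x*z) + 4*x + 5*y, -4*y*sin(x*y) - 5*z - exp(x + y))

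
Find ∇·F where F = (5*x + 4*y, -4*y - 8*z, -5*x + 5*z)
6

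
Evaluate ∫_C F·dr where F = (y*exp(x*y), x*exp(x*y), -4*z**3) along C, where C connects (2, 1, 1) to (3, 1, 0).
-exp(2) + 1 + exp(3)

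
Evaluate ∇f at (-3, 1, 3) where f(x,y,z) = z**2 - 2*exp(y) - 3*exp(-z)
(0, -2*E, 3*exp(-3) + 6)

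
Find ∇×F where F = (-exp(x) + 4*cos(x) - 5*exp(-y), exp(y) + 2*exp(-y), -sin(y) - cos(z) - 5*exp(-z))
(-cos(y), 0, -5*exp(-y))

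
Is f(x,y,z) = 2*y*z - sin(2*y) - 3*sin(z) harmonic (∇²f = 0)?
No, ∇²f = 4*sin(2*y) + 3*sin(z)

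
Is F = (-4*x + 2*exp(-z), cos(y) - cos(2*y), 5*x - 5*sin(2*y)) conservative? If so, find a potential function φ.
No, ∇×F = (-10*cos(2*y), -5 - 2*exp(-z), 0) ≠ 0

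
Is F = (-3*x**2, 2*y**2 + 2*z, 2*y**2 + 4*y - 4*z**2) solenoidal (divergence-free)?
No, ∇·F = -6*x + 4*y - 8*z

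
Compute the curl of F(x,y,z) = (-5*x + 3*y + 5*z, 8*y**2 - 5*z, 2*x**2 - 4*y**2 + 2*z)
(5 - 8*y, 5 - 4*x, -3)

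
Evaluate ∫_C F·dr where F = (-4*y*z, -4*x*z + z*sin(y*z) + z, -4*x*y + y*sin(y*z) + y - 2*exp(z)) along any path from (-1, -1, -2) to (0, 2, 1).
-8 - 2*E + 2*exp(-2)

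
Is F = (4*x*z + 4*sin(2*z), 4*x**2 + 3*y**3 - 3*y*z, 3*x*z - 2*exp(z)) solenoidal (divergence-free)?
No, ∇·F = 3*x + 9*y**2 + z - 2*exp(z)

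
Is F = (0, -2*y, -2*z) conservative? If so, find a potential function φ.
Yes, F is conservative. φ = -y**2 - z**2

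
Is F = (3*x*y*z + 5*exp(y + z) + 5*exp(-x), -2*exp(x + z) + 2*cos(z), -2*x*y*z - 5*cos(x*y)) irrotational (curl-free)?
No, ∇×F = (-2*x*z + 5*x*sin(x*y) + 2*exp(x + z) + 2*sin(z), 3*x*y + 2*y*z - 5*y*sin(x*y) + 5*exp(y + z), -3*x*z - 2*exp(x + z) - 5*exp(y + z))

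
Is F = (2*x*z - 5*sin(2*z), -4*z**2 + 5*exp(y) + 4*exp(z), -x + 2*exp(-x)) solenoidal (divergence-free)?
No, ∇·F = 2*z + 5*exp(y)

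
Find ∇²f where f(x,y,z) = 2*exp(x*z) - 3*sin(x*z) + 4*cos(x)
x**2*(2*exp(x*z) + 3*sin(x*z)) + 2*z**2*exp(x*z) + 3*z**2*sin(x*z) - 4*cos(x)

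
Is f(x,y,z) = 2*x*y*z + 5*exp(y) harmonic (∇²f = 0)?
No, ∇²f = 5*exp(y)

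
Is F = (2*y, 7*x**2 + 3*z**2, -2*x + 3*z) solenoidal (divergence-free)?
No, ∇·F = 3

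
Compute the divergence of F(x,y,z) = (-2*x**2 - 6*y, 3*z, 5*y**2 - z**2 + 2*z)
-4*x - 2*z + 2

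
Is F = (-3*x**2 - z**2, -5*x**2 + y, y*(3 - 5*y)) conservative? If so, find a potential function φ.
No, ∇×F = (3 - 10*y, -2*z, -10*x) ≠ 0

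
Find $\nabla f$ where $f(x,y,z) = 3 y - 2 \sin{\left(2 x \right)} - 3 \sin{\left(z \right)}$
(-4*cos(2*x), 3, -3*cos(z))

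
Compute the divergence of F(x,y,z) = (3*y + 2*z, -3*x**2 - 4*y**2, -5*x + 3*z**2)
-8*y + 6*z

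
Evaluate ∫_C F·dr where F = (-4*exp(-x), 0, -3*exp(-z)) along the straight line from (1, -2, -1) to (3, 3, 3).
(-3*exp(4) - 4*exp(2) + 7)*exp(-3)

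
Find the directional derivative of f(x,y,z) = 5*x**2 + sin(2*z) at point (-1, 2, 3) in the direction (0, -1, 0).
0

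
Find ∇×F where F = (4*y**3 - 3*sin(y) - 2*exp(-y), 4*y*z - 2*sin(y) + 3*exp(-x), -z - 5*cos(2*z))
(-4*y, 0, -12*y**2 + 3*cos(y) - 2*exp(-y) - 3*exp(-x))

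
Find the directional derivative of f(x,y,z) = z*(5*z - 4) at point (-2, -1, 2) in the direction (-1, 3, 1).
16*sqrt(11)/11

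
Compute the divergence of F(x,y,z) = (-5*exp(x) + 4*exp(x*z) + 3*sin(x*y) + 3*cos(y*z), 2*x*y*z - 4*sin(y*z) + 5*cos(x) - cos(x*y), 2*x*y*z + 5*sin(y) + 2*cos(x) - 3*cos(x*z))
2*x*y + 2*x*z + x*sin(x*y) + 3*x*sin(x*z) + 3*y*cos(x*y) + 4*z*exp(x*z) - 4*z*cos(y*z) - 5*exp(x)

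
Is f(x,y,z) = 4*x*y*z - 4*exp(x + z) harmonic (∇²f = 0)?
No, ∇²f = -8*exp(x + z)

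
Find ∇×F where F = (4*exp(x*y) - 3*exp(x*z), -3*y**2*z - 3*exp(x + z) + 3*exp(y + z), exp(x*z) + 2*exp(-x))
(3*y**2 + 3*exp(x + z) - 3*exp(y + z), (-(3*x + z)*exp(x*(z + 1)) + 2)*exp(-x), -4*x*exp(x*y) - 3*exp(x + z))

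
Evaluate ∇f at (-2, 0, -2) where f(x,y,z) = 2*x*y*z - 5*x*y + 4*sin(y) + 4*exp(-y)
(0, 18, 0)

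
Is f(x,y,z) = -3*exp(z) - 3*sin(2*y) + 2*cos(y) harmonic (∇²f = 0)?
No, ∇²f = -3*exp(z) + 12*sin(2*y) - 2*cos(y)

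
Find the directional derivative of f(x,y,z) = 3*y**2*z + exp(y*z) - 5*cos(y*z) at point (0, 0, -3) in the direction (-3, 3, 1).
-9*sqrt(19)/19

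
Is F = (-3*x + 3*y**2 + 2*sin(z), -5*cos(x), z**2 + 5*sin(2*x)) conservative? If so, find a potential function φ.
No, ∇×F = (0, -10*cos(2*x) + 2*cos(z), -6*y + 5*sin(x)) ≠ 0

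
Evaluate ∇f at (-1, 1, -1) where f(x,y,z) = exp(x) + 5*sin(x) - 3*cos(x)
(-3*sin(1) + exp(-1) + 5*cos(1), 0, 0)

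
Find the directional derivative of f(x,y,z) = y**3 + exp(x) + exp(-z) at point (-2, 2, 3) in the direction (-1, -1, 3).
sqrt(11)*(-12*exp(3) - 3 - E)*exp(-3)/11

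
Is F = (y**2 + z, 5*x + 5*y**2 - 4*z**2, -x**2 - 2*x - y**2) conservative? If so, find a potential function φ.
No, ∇×F = (-2*y + 8*z, 2*x + 3, 5 - 2*y) ≠ 0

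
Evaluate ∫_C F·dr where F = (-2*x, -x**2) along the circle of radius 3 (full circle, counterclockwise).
0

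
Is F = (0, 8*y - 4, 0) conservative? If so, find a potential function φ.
Yes, F is conservative. φ = 4*y*(y - 1)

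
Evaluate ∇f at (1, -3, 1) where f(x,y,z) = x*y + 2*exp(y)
(-3, 2*exp(-3) + 1, 0)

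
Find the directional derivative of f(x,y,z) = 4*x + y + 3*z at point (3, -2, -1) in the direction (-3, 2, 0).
-10*sqrt(13)/13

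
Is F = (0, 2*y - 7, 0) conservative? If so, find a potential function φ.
Yes, F is conservative. φ = y*(y - 7)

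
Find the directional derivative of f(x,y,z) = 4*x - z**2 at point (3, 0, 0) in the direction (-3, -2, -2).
-12*sqrt(17)/17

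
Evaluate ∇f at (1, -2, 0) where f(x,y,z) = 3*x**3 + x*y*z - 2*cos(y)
(9, -2*sin(2), -2)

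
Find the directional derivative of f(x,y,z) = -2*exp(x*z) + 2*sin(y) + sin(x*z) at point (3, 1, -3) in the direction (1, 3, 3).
6*sqrt(19)*(exp(9)*cos(9) - 2 + exp(9)*cos(1))*exp(-9)/19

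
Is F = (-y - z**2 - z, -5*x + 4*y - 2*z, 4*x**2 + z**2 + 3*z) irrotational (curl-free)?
No, ∇×F = (2, -8*x - 2*z - 1, -4)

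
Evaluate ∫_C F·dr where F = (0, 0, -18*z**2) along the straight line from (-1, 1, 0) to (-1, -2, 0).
0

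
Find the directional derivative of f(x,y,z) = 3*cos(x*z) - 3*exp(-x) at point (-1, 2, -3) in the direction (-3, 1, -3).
-9*sqrt(19)*(4*sin(3) + E)/19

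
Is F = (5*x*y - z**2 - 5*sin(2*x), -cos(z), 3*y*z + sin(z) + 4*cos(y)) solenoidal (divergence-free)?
No, ∇·F = 8*y - 10*cos(2*x) + cos(z)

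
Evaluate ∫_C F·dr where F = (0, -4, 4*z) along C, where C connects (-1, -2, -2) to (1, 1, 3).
-2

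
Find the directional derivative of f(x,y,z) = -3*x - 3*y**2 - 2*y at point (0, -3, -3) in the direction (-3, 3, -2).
57*sqrt(22)/22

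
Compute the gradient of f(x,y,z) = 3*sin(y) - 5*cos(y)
(0, 5*sin(y) + 3*cos(y), 0)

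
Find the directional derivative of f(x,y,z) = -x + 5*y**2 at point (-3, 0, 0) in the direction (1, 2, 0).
-sqrt(5)/5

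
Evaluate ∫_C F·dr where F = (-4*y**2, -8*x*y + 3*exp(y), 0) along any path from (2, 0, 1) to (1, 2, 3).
-19 + 3*exp(2)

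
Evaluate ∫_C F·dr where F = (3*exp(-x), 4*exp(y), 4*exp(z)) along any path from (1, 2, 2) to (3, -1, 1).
(-8*exp(5) - 3 + 7*exp(2) + 4*exp(4))*exp(-3)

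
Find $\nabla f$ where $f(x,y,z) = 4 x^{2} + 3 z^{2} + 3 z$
(8*x, 0, 6*z + 3)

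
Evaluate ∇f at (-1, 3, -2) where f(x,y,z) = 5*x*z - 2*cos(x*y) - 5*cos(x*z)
(-10 - 10*sin(2) - 6*sin(3), 2*sin(3), -5 - 5*sin(2))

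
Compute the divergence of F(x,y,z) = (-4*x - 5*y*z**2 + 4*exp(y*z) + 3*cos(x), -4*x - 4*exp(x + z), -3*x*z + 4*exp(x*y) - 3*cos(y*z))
-3*x + 3*y*sin(y*z) - 3*sin(x) - 4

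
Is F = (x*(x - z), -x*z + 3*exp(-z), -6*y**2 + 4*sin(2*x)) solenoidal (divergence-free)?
No, ∇·F = 2*x - z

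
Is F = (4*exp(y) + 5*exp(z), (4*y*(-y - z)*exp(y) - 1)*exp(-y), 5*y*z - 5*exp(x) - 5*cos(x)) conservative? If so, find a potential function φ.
No, ∇×F = (4*y + 5*z, 5*exp(x) + 5*exp(z) - 5*sin(x), -4*exp(y)) ≠ 0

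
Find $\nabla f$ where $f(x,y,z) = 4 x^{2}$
(8*x, 0, 0)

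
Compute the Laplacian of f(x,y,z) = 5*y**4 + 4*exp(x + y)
60*y**2 + 8*exp(x + y)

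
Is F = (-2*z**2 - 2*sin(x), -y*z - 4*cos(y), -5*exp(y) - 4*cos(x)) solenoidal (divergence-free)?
No, ∇·F = -z + 4*sin(y) - 2*cos(x)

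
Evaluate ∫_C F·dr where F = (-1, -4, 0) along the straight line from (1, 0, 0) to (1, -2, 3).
8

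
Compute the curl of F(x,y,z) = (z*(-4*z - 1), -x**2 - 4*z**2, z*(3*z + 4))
(8*z, -8*z - 1, -2*x)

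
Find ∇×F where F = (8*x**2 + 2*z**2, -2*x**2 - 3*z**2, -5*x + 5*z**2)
(6*z, 4*z + 5, -4*x)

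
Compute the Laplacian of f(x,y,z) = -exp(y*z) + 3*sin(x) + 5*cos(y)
-y**2*exp(y*z) - z**2*exp(y*z) - 3*sin(x) - 5*cos(y)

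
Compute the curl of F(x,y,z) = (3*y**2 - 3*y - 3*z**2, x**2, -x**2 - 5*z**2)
(0, 2*x - 6*z, 2*x - 6*y + 3)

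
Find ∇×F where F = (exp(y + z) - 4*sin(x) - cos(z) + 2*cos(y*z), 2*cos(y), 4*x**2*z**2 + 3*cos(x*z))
(0, -8*x*z**2 - 2*y*sin(y*z) + 3*z*sin(x*z) + exp(y + z) + sin(z), 2*z*sin(y*z) - exp(y + z))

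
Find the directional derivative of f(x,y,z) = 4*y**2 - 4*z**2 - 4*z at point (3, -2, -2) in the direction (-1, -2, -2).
8/3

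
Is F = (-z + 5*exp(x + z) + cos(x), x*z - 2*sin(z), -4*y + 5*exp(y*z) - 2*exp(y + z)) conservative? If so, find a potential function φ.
No, ∇×F = (-x + 5*z*exp(y*z) - 2*exp(y + z) + 2*cos(z) - 4, 5*exp(x + z) - 1, z) ≠ 0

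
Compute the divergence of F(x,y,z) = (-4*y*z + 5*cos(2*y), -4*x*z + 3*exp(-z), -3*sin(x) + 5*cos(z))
-5*sin(z)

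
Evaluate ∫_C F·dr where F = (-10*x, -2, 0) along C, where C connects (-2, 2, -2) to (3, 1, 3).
-23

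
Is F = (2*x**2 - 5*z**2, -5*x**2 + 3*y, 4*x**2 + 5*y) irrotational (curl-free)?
No, ∇×F = (5, -8*x - 10*z, -10*x)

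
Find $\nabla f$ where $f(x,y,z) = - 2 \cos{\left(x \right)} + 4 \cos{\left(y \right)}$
(2*sin(x), -4*sin(y), 0)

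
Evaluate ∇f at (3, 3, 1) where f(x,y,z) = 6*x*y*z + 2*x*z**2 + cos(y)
(20, 18 - sin(3), 66)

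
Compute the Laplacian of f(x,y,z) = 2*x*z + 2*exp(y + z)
4*exp(y + z)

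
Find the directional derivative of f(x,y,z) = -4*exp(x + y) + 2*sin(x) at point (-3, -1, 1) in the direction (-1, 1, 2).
-sqrt(6)*cos(3)/3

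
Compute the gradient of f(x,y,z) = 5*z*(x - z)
(5*z, 0, 5*x - 10*z)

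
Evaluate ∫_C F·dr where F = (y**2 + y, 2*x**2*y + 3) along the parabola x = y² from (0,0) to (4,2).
122/3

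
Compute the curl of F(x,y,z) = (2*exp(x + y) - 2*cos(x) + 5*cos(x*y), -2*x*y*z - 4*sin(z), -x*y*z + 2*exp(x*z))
(2*x*y - x*z + 4*cos(z), z*(y - 2*exp(x*z)), 5*x*sin(x*y) - 2*y*z - 2*exp(x + y))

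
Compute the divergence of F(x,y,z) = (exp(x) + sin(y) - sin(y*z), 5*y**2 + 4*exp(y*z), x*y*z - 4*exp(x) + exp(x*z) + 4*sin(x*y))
x*y + x*exp(x*z) + 10*y + 4*z*exp(y*z) + exp(x)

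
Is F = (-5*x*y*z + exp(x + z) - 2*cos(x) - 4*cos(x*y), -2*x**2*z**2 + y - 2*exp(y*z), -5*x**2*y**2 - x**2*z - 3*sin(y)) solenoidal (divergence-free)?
No, ∇·F = -x**2 - 5*y*z + 4*y*sin(x*y) - 2*z*exp(y*z) + exp(x + z) + 2*sin(x) + 1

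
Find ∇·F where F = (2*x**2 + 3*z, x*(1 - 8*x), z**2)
4*x + 2*z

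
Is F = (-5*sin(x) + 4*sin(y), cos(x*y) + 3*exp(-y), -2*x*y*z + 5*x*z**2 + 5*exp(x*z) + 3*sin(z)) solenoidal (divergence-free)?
No, ∇·F = -2*x*y + 10*x*z + 5*x*exp(x*z) - x*sin(x*y) - 5*cos(x) + 3*cos(z) - 3*exp(-y)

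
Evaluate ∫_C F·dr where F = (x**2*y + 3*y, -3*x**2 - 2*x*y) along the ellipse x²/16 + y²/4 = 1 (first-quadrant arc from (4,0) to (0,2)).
-224/3 - 14*pi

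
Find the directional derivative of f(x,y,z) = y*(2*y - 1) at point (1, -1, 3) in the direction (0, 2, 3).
-10*sqrt(13)/13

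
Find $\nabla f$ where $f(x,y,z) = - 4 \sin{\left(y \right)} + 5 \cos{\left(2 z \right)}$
(0, -4*cos(y), -10*sin(2*z))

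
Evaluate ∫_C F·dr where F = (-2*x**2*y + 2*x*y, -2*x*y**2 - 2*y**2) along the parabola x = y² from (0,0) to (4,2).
-6896/105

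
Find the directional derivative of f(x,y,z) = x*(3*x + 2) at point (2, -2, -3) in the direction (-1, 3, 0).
-7*sqrt(10)/5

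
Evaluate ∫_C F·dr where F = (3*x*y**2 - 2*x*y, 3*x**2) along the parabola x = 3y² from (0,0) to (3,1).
36/5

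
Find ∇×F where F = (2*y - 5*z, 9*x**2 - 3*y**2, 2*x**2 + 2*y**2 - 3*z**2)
(4*y, -4*x - 5, 18*x - 2)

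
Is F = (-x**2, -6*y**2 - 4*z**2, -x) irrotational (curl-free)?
No, ∇×F = (8*z, 1, 0)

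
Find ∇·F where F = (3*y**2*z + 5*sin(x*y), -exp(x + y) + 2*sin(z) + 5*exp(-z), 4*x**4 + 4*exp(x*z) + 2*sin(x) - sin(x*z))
4*x*exp(x*z) - x*cos(x*z) + 5*y*cos(x*y) - exp(x + y)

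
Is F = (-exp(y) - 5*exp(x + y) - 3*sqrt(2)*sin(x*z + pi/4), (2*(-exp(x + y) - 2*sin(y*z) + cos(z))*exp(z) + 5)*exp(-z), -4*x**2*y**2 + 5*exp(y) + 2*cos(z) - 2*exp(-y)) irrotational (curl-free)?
No, ∇×F = (-8*x**2*y + 4*y*cos(y*z) + 5*exp(y) + 2*sin(z) + 5*exp(-z) + 2*exp(-y), x*(8*y**2 - 3*sqrt(2)*cos(x*z + pi/4)), exp(y) + 3*exp(x + y))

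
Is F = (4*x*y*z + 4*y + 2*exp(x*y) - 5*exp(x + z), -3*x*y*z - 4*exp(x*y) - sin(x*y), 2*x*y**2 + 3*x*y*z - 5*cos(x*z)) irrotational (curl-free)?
No, ∇×F = (x*(7*y + 3*z), 4*x*y - 2*y**2 - 3*y*z - 5*z*sin(x*z) - 5*exp(x + z), -4*x*z - 2*x*exp(x*y) - 3*y*z - 4*y*exp(x*y) - y*cos(x*y) - 4)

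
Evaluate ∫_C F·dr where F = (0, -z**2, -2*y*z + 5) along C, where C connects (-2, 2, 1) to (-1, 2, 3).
-6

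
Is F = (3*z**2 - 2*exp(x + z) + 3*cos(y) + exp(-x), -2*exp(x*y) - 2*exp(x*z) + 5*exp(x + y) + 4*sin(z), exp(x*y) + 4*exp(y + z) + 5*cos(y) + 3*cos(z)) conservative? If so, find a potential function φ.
No, ∇×F = (x*exp(x*y) + 2*x*exp(x*z) + 4*exp(y + z) - 5*sin(y) - 4*cos(z), -y*exp(x*y) + 6*z - 2*exp(x + z), -2*y*exp(x*y) - 2*z*exp(x*z) + 5*exp(x + y) + 3*sin(y)) ≠ 0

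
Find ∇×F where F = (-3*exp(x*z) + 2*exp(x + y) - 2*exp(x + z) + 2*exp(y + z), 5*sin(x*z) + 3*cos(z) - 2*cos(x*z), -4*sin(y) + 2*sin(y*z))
(-2*x*sin(x*z) - 5*x*cos(x*z) + 2*z*cos(y*z) + 3*sin(z) - 4*cos(y), -3*x*exp(x*z) - 2*exp(x + z) + 2*exp(y + z), 2*z*sin(x*z) + 5*z*cos(x*z) - 2*exp(x + y) - 2*exp(y + z))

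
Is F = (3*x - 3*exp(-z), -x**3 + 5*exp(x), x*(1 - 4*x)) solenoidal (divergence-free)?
No, ∇·F = 3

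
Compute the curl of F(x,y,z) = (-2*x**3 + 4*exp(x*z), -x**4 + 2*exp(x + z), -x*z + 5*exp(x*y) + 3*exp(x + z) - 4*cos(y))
(5*x*exp(x*y) - 2*exp(x + z) + 4*sin(y), 4*x*exp(x*z) - 5*y*exp(x*y) + z - 3*exp(x + z), -4*x**3 + 2*exp(x + z))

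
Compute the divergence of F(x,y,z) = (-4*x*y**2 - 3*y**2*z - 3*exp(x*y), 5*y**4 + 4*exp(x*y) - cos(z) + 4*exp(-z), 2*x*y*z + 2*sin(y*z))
2*x*y + 4*x*exp(x*y) + 20*y**3 - 4*y**2 - 3*y*exp(x*y) + 2*y*cos(y*z)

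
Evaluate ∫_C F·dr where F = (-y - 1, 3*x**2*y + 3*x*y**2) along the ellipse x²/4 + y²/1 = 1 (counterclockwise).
7*pi/2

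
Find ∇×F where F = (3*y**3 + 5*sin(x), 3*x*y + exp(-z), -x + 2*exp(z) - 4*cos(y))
(4*sin(y) + exp(-z), 1, 3*y*(1 - 3*y))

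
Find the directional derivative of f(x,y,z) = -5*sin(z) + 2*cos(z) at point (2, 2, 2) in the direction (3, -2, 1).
-sqrt(14)*(5*cos(2) + 2*sin(2))/14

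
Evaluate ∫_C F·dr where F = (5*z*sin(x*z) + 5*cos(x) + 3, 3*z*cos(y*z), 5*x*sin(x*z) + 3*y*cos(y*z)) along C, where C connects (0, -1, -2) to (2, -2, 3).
-5*cos(6) - 3*sin(6) + 2*sin(2) + 11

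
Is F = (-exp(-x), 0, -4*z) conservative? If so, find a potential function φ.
Yes, F is conservative. φ = -2*z**2 + exp(-x)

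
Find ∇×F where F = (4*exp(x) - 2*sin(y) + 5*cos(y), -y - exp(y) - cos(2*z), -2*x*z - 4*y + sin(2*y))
(-2*sin(2*z) + 2*cos(2*y) - 4, 2*z, 5*sin(y) + 2*cos(y))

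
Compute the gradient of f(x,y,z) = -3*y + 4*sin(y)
(0, 4*cos(y) - 3, 0)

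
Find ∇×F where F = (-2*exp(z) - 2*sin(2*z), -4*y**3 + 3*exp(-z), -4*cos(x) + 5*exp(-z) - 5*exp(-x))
(3*exp(-z), -2*exp(z) - 4*sin(x) - 4*cos(2*z) - 5*exp(-x), 0)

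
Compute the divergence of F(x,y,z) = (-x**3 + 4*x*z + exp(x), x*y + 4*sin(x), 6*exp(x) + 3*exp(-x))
-3*x**2 + x + 4*z + exp(x)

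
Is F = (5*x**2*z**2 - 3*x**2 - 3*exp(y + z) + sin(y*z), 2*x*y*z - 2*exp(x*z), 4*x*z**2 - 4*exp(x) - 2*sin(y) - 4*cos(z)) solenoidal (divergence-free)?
No, ∇·F = 10*x*z**2 + 10*x*z - 6*x + 4*sin(z)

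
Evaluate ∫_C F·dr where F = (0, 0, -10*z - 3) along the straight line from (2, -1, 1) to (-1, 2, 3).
-46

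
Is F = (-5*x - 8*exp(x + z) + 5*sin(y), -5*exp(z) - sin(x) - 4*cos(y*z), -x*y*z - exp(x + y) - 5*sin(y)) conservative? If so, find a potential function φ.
No, ∇×F = (-x*z - 4*y*sin(y*z) + 5*exp(z) - exp(x + y) - 5*cos(y), y*z + exp(x + y) - 8*exp(x + z), -cos(x) - 5*cos(y)) ≠ 0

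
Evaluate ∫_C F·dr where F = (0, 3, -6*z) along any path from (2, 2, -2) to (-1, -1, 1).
0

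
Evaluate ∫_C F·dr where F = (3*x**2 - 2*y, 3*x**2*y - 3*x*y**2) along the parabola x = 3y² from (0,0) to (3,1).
257/10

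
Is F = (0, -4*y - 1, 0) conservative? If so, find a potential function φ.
Yes, F is conservative. φ = y*(-2*y - 1)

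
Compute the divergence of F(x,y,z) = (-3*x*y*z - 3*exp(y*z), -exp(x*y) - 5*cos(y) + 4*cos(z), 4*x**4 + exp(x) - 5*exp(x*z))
-x*exp(x*y) - 5*x*exp(x*z) - 3*y*z + 5*sin(y)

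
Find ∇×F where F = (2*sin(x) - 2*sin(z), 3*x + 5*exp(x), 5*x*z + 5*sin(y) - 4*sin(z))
(5*cos(y), -5*z - 2*cos(z), 5*exp(x) + 3)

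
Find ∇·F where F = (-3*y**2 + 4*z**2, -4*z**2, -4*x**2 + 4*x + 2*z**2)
4*z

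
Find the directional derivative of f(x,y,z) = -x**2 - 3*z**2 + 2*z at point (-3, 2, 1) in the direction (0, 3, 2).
-8*sqrt(13)/13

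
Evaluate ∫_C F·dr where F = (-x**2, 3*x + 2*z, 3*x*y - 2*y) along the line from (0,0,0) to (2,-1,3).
-35/3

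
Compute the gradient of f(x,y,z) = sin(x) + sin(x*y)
(y*cos(x*y) + cos(x), x*cos(x*y), 0)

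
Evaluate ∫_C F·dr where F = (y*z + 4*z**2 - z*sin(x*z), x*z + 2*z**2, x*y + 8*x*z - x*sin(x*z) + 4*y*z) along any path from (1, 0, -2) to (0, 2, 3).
21 - cos(2)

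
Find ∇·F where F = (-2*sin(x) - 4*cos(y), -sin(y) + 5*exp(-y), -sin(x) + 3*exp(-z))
-2*cos(x) - cos(y) - 3*exp(-z) - 5*exp(-y)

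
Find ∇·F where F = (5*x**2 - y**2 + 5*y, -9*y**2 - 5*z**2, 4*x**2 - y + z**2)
10*x - 18*y + 2*z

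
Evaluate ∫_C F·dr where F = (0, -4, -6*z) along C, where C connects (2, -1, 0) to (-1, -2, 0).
4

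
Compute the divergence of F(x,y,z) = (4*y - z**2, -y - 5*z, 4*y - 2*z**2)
-4*z - 1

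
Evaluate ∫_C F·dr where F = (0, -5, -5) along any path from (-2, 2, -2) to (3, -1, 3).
-10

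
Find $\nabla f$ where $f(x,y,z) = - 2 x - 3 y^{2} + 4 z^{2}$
(-2, -6*y, 8*z)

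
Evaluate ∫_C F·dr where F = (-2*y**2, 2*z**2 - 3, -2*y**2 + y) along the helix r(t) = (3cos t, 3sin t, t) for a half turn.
78 - 21*pi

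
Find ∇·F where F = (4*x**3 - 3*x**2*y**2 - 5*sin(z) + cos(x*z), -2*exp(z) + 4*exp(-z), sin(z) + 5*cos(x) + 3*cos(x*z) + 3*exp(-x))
12*x**2 - 6*x*y**2 - 3*x*sin(x*z) - z*sin(x*z) + cos(z)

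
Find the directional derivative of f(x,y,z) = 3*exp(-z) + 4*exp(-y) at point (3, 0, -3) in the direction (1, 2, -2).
-8/3 + 2*exp(3)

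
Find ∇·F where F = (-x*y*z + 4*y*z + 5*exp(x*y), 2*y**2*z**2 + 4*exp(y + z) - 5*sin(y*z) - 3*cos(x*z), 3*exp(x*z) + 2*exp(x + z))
3*x*exp(x*z) + 4*y*z**2 - y*z + 5*y*exp(x*y) - 5*z*cos(y*z) + 2*exp(x + z) + 4*exp(y + z)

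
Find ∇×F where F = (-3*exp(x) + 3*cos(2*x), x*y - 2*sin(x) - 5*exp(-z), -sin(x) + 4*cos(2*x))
(-5*exp(-z), (16*sin(x) + 1)*cos(x), y - 2*cos(x))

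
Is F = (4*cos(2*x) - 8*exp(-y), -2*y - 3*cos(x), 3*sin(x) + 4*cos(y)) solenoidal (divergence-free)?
No, ∇·F = -8*sin(2*x) - 2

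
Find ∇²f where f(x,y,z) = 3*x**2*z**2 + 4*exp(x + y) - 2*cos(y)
6*x**2 + 6*z**2 + 8*exp(x + y) + 2*cos(y)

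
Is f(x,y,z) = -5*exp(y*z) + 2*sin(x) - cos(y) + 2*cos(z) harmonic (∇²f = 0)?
No, ∇²f = -5*y**2*exp(y*z) - 5*z**2*exp(y*z) - 2*sin(x) + cos(y) - 2*cos(z)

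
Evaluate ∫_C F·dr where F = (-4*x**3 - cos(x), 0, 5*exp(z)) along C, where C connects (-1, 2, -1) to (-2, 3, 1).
-15 - 5*exp(-1) - sin(1) + sin(2) + 5*E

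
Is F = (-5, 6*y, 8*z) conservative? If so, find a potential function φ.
Yes, F is conservative. φ = -5*x + 3*y**2 + 4*z**2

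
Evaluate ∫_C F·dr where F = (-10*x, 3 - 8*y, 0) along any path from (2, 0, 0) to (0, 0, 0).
20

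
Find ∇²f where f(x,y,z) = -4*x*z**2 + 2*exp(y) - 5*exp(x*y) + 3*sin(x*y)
-5*x**2*exp(x*y) - 3*x**2*sin(x*y) - 8*x - y**2*(5*exp(x*y) + 3*sin(x*y)) + 2*exp(y)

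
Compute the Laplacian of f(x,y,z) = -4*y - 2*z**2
-4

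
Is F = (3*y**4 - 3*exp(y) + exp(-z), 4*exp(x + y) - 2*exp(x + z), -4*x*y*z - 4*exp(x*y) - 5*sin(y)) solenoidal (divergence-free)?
No, ∇·F = -4*x*y + 4*exp(x + y)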